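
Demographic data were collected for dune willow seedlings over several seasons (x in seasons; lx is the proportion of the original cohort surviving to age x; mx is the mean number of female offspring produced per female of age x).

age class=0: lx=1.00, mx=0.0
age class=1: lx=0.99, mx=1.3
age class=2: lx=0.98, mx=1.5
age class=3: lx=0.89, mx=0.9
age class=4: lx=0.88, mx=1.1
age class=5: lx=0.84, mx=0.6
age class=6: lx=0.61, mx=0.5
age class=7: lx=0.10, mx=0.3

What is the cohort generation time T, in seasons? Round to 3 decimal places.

lx·mx: 0, 1.287, 1.47, 0.801, 0.968, 0.504, 0.305, 0.03 → R0 = 5.365
x·lx·mx: 0, 1.287, 2.94, 2.403, 3.872, 2.52, 1.83, 0.21 → Σ = 15.062
T = 15.062 / 5.365 = 2.807456… → 2.807

2.807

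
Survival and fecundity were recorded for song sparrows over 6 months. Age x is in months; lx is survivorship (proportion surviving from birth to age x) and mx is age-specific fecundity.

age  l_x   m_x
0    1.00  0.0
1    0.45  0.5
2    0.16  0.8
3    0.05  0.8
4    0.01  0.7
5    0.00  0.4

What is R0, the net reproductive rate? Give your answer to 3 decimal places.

lx·mx by age: 0, 0.225, 0.128, 0.04, 0.007, 0
R0 = Σ lx·mx = 0.4 → 0.400

0.400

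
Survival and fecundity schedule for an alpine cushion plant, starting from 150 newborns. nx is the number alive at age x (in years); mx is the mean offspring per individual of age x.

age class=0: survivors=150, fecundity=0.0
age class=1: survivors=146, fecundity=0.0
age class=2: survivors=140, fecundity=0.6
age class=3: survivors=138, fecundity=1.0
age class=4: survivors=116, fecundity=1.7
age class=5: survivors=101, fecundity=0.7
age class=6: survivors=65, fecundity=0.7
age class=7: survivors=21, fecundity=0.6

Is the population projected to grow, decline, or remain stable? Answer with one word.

growing

lx = nx/n0 = nx/150: 1, 0.97333…, 0.93333…, 0.92, 0.77333…, 0.67333…, 0.43333…, 0.14
R0 = Σ lx·mx = 0 + 0 + 0.56… + 0.92 + 1.314667… + 0.471333… + 0.303333… + 0.084 = 3.653333…
R0 > 1, so the population is growing.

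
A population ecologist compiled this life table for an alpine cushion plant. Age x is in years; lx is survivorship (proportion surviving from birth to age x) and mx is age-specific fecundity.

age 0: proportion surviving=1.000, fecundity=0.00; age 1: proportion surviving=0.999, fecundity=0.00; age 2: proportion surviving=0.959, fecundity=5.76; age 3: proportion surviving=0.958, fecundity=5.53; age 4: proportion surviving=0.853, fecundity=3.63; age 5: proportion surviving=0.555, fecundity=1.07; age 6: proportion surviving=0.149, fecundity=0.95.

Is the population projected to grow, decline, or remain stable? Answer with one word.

growing

R0 = Σ lx·mx = 0 + 0 + 5.52384 + 5.29774 + 3.09639 + 0.59385 + 0.14155 = 14.65337
R0 > 1, so the population is growing.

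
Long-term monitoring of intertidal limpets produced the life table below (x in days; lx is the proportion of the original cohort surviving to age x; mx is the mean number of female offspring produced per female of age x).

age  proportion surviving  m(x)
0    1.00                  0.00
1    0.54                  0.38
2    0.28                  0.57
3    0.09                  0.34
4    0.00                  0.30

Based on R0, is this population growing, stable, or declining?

R0 = Σ lx·mx = 0 + 0.2052 + 0.1596 + 0.0306 + 0 = 0.3954
R0 < 1, so the population is declining.

declining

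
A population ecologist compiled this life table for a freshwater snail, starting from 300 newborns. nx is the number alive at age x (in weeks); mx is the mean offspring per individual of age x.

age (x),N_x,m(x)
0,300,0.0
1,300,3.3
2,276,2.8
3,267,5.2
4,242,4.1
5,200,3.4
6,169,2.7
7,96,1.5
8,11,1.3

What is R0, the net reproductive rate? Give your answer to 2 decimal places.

lx = nx/n0 = nx/300: 1, 1, 0.92, 0.89, 0.80667…, 0.66667…, 0.56333…, 0.32, 0.03667…
lx·mx by age: 0, 3.3, 2.576, 4.628, 3.307333…, 2.266667…, 1.521…, 0.48, 0.047667…
R0 = Σ lx·mx = 18.126667… → 18.13

18.13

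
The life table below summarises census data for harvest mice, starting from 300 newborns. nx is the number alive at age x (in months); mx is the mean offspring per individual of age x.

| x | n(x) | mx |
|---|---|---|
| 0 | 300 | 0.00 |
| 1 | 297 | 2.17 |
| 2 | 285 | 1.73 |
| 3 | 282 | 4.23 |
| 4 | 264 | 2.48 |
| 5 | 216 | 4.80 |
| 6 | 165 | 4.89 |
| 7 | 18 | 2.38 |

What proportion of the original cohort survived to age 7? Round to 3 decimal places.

0.060

l_7 = n_7/n_0 = 18/300 = 0.06 → 0.060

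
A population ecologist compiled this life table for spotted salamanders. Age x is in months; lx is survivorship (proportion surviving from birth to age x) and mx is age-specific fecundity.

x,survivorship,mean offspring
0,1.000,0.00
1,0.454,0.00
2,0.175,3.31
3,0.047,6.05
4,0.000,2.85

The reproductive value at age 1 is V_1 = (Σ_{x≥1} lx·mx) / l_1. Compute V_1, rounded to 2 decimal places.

lx·mx for x ≥ 1: 0, 0.57925, 0.28435, 0 → sum = 0.8636
V_1 = 0.8636 / l_1 = 0.8636 / 0.454 = 1.902203… → 1.90

1.90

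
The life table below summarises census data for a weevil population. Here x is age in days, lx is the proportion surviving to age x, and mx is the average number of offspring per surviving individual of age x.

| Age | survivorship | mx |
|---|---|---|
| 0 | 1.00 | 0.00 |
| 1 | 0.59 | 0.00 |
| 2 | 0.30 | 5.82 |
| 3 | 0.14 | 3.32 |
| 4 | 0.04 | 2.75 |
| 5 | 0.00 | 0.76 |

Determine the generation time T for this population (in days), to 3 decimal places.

lx·mx: 0, 0, 1.746, 0.4648, 0.11, 0 → R0 = 2.3208
x·lx·mx: 0, 0, 3.492, 1.3944, 0.44, 0 → Σ = 5.3264
T = 5.3264 / 2.3208 = 2.295071… → 2.295

2.295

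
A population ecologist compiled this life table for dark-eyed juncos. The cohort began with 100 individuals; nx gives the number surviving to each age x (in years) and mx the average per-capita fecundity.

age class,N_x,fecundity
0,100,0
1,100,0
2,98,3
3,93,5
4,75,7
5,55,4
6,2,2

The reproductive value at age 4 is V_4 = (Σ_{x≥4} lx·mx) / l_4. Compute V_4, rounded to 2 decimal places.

lx = nx/n0 = nx/100: 1, 1, 0.98, 0.93, 0.75, 0.55, 0.02
lx·mx for x ≥ 4: 5.25, 2.2, 0.04 → sum = 7.49
V_4 = 7.49 / l_4 = 7.49 / 0.75 = 9.986667… → 9.99

9.99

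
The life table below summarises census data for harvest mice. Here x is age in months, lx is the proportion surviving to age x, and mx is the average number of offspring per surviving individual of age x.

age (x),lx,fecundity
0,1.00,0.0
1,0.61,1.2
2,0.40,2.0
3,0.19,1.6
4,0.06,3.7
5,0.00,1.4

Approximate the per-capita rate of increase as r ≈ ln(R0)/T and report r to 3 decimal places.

R0 = Σ lx·mx = 0 + 0.732 + 0.8 + 0.304 + 0.222 + 0 = 2.058
Σ x·lx·mx = 4.132; T = 4.132/2.058 = 2.00777…
r ≈ ln(R0)/T = ln(2.058)/2.00777… = 0.35947… → 0.359

0.359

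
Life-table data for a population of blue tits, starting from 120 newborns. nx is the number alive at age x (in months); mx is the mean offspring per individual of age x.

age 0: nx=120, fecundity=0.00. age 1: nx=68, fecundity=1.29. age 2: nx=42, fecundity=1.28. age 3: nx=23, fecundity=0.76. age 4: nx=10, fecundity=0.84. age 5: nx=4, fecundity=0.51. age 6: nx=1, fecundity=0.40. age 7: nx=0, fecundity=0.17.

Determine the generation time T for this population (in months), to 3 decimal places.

1.731

lx = nx/n0 = nx/120: 1, 0.56667…, 0.35, 0.19167…, 0.08333…, 0.03333…, 0.00833…, 0
lx·mx: 0, 0.731…, 0.448, 0.145667…, 0.07…, 0.017…, 0.003333…, 0 → R0 = 1.415…
x·lx·mx: 0, 0.731…, 0.896, 0.437…, 0.28…, 0.085…, 0.02…, 0 → Σ = 2.449…
T = 2.449… / 1.415… = 1.730742… → 1.731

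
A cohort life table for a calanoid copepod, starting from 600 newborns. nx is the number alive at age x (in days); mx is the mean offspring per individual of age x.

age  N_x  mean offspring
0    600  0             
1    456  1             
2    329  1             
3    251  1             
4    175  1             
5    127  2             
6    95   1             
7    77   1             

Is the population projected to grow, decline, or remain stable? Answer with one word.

growing

lx = nx/n0 = nx/600: 1, 0.76, 0.54833…, 0.41833…, 0.29167…, 0.21167…, 0.15833…, 0.12833…
R0 = Σ lx·mx = 0 + 0.76 + 0.548333… + 0.418333… + 0.291667… + 0.423333… + 0.158333… + 0.128333… = 2.728333…
R0 > 1, so the population is growing.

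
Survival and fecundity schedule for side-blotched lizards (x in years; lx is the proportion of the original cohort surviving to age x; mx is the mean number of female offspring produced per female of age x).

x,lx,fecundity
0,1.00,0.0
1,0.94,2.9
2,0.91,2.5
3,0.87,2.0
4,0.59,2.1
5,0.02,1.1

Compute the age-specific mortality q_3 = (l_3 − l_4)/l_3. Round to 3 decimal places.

0.322

q_3 = (l_3 − l_4) / l_3 = (0.87 − 0.59) / 0.87
     = 0.28 / 0.87 = 0.321839… → 0.322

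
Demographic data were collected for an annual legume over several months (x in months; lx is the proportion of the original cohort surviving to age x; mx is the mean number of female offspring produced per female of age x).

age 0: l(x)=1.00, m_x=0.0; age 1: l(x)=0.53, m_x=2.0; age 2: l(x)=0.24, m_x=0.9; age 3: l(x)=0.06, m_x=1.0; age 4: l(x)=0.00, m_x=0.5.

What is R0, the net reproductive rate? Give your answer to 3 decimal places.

1.336

lx·mx by age: 0, 1.06, 0.216, 0.06, 0
R0 = Σ lx·mx = 1.336 → 1.336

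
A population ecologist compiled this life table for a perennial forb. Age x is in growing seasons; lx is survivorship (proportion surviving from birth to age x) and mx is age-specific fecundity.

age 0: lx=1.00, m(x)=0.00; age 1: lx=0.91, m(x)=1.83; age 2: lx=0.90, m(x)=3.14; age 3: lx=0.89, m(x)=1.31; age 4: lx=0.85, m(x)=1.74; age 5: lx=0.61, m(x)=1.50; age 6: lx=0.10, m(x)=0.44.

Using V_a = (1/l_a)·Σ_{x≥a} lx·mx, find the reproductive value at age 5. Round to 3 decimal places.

1.572

lx·mx for x ≥ 5: 0.915, 0.044 → sum = 0.959
V_5 = 0.959 / l_5 = 0.959 / 0.61 = 1.572131… → 1.572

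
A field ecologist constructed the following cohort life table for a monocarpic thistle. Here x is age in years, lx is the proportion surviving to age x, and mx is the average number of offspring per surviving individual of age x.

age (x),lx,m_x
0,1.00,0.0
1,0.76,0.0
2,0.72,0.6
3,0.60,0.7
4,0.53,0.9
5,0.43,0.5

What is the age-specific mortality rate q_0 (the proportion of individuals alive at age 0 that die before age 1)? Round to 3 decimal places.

q_0 = (l_0 − l_1) / l_0 = (1 − 0.76) / 1
     = 0.24 / 1 = 0.24 → 0.240

0.240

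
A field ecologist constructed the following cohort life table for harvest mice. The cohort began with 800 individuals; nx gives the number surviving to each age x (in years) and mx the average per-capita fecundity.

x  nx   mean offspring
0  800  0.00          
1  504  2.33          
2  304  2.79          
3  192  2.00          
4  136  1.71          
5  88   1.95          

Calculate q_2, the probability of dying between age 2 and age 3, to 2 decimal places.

lx = nx/n0 = nx/800: 1, 0.63, 0.38, 0.24, 0.17, 0.11
q_2 = (l_2 − l_3) / l_2 = (0.38 − 0.24) / 0.38
     = 0.14 / 0.38 = 0.368421… → 0.37

0.37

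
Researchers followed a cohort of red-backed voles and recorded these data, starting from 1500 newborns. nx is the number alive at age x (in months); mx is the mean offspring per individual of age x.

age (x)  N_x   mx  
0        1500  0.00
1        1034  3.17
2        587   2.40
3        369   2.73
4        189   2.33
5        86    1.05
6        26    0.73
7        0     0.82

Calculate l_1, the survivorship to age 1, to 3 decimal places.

0.689

l_1 = n_1/n_0 = 1034/1500 = 0.689333… → 0.689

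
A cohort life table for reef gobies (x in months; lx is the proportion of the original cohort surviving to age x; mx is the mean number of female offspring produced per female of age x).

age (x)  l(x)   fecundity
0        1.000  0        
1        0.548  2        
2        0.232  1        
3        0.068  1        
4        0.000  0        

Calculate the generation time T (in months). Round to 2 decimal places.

1.26

lx·mx: 0, 1.096, 0.232, 0.068, 0 → R0 = 1.396
x·lx·mx: 0, 1.096, 0.464, 0.204, 0 → Σ = 1.764
T = 1.764 / 1.396 = 1.26361… → 1.26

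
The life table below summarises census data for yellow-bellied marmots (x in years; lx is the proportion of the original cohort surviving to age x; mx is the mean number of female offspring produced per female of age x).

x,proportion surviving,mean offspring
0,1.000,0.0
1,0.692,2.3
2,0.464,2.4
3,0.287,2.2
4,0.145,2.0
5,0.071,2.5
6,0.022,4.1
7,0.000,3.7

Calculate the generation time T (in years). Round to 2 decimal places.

lx·mx: 0, 1.5916, 1.1136, 0.6314, 0.29, 0.1775, 0.0902, 0 → R0 = 3.8943
x·lx·mx: 0, 1.5916, 2.2272, 1.8942, 1.16, 0.8875, 0.5412, 0 → Σ = 8.3017
T = 8.3017 / 3.8943 = 2.131757… → 2.13

2.13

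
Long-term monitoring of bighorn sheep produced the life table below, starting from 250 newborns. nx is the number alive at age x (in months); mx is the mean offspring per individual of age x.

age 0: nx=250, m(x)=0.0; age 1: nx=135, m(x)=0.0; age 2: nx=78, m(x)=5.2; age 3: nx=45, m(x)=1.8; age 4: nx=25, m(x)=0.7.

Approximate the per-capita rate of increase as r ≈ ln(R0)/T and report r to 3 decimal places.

0.314

lx = nx/n0 = nx/250: 1, 0.54, 0.312, 0.18, 0.1
R0 = Σ lx·mx = 0 + 0 + 1.6224 + 0.324 + 0.07 = 2.0164
Σ x·lx·mx = 4.4968; T = 4.4968/2.0164 = 2.23011…
r ≈ ln(R0)/T = ln(2.0164)/2.23011… = 0.31447… → 0.314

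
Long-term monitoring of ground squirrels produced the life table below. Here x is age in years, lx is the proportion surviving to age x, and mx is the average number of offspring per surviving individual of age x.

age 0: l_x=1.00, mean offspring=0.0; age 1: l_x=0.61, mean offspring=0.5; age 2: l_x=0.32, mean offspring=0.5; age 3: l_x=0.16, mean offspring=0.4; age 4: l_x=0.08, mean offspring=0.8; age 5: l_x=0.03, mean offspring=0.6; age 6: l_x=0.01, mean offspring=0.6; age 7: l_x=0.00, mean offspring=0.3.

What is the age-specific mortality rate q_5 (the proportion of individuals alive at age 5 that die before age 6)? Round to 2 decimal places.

0.67

q_5 = (l_5 − l_6) / l_5 = (0.03 − 0.01) / 0.03
     = 0.02 / 0.03 = 0.666667… → 0.67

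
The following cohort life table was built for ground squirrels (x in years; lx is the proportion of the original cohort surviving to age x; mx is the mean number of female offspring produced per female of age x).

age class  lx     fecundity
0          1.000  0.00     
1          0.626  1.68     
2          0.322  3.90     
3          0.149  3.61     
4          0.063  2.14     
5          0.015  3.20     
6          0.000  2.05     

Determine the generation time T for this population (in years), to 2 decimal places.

lx·mx: 0, 1.05168, 1.2558, 0.53789, 0.13482, 0.048, 0 → R0 = 3.02819
x·lx·mx: 0, 1.05168, 2.5116, 1.61367, 0.53928, 0.24, 0 → Σ = 5.95623
T = 5.95623 / 3.02819 = 1.966927… → 1.97

1.97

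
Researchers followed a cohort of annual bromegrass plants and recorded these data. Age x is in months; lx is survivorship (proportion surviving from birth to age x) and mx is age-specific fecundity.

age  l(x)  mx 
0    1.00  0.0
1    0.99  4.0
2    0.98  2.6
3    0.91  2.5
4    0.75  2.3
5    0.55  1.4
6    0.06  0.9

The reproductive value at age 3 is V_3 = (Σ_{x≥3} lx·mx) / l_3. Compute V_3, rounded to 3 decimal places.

lx·mx for x ≥ 3: 2.275, 1.725, 0.77, 0.054 → sum = 4.824
V_3 = 4.824 / l_3 = 4.824 / 0.91 = 5.301099… → 5.301

5.301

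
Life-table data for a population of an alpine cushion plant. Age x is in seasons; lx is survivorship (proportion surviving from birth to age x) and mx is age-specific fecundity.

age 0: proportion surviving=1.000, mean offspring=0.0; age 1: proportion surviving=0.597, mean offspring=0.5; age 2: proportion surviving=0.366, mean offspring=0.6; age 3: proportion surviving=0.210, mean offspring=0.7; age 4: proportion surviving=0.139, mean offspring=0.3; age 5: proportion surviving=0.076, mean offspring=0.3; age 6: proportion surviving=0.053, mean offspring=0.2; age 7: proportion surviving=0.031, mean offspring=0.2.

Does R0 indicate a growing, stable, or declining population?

R0 = Σ lx·mx = 0 + 0.2985 + 0.2196 + 0.147 + 0.0417 + 0.0228 + 0.0106 + 0.0062 = 0.7464
R0 < 1, so the population is declining.

declining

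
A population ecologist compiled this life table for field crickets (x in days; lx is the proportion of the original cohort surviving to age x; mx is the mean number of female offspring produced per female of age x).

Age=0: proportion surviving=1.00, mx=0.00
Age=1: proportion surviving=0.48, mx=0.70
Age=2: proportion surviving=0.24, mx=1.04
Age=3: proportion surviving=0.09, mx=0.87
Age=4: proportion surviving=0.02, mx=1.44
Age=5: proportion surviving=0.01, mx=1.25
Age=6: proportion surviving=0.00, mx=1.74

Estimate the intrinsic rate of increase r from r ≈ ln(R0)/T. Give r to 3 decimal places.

-0.197

R0 = Σ lx·mx = 0 + 0.336 + 0.2496 + 0.0783 + 0.0288 + 0.0125 + 0 = 0.7052
Σ x·lx·mx = 1.2478; T = 1.2478/0.7052 = 1.76943…
r ≈ ln(R0)/T = ln(0.7052)/1.76943… = -0.19739… → -0.197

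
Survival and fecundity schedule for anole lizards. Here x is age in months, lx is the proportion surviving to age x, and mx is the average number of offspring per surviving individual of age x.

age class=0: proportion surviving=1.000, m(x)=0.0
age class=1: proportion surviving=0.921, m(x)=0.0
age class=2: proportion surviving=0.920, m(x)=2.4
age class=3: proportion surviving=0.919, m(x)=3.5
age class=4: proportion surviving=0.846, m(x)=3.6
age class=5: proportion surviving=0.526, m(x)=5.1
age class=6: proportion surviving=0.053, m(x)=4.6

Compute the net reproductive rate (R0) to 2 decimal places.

11.40

lx·mx by age: 0, 0, 2.208, 3.2165, 3.0456, 2.6826, 0.2438
R0 = Σ lx·mx = 11.3965 → 11.40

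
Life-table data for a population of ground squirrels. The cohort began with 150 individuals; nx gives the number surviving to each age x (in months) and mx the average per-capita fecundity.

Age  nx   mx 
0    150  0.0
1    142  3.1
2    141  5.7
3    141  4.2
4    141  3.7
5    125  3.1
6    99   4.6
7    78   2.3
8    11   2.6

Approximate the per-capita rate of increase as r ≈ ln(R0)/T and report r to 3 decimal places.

lx = nx/n0 = nx/150: 1, 0.94667…, 0.94, 0.94, 0.94, 0.83333…, 0.66, 0.52, 0.07333…
R0 = Σ lx·mx = 0 + 2.93467… + 5.358 + 3.948 + 3.478 + 2.58333… + 3.036 + 1.196 + 0.19067… = 22.724667…
Σ x·lx·mx = 80.436667…; T = 80.436667…/22.724667… = 3.53962…
r ≈ ln(R0)/T = ln(22.724667…)/3.53962… = 0.88243… → 0.882

0.882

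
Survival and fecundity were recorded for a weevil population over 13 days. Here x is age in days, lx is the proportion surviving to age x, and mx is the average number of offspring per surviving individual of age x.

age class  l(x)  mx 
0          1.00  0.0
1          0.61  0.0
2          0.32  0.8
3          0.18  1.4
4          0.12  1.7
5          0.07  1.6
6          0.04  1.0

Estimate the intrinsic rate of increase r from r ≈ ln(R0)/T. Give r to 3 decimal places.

R0 = Σ lx·mx = 0 + 0 + 0.256 + 0.252 + 0.204 + 0.112 + 0.04 = 0.864
Σ x·lx·mx = 2.884; T = 2.884/0.864 = 3.33796…
r ≈ ln(R0)/T = ln(0.864)/3.33796… = -0.04379… → -0.044

-0.044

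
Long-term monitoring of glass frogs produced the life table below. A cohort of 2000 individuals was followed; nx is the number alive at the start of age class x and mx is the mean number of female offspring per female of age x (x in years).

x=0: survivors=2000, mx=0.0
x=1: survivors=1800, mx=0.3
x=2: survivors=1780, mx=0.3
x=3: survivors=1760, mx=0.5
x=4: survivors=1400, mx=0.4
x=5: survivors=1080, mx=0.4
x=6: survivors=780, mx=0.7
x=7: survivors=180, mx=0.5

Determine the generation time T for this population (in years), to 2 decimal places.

lx = nx/n0 = nx/2000: 1, 0.9, 0.89, 0.88, 0.7, 0.54, 0.39, 0.09
lx·mx: 0, 0.27, 0.267, 0.44, 0.28, 0.216, 0.273, 0.045 → R0 = 1.791
x·lx·mx: 0, 0.27, 0.534, 1.32, 1.12, 1.08, 1.638, 0.315 → Σ = 6.277
T = 6.277 / 1.791 = 3.504746… → 3.50

3.50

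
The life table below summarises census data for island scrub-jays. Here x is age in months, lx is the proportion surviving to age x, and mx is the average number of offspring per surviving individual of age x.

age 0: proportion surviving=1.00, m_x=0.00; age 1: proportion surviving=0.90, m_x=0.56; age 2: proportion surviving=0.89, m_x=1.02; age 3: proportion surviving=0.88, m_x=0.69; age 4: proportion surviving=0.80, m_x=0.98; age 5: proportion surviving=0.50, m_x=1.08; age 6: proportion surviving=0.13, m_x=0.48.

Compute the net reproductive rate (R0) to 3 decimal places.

lx·mx by age: 0, 0.504, 0.9078, 0.6072, 0.784, 0.54, 0.0624
R0 = Σ lx·mx = 3.4054 → 3.405

3.405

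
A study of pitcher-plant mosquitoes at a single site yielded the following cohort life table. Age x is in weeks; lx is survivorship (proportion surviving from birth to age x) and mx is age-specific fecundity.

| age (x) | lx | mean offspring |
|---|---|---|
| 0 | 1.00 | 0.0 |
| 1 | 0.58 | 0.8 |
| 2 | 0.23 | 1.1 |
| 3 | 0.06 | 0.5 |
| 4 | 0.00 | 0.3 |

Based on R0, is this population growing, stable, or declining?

declining

R0 = Σ lx·mx = 0 + 0.464 + 0.253 + 0.03 + 0 = 0.747
R0 < 1, so the population is declining.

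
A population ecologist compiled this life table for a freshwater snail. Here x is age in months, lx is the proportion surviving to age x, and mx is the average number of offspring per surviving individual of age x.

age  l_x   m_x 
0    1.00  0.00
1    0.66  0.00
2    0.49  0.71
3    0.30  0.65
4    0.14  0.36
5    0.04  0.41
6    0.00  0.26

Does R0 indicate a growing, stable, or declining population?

R0 = Σ lx·mx = 0 + 0 + 0.3479 + 0.195 + 0.0504 + 0.0164 + 0 = 0.6097
R0 < 1, so the population is declining.

declining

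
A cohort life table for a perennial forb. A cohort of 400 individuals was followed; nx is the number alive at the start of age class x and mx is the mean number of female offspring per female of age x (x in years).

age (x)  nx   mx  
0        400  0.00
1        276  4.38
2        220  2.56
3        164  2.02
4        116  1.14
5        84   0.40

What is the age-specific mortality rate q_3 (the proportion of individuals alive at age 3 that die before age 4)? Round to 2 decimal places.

lx = nx/n0 = nx/400: 1, 0.69, 0.55, 0.41, 0.29, 0.21
q_3 = (l_3 − l_4) / l_3 = (0.41 − 0.29) / 0.41
     = 0.12 / 0.41 = 0.292683… → 0.29

0.29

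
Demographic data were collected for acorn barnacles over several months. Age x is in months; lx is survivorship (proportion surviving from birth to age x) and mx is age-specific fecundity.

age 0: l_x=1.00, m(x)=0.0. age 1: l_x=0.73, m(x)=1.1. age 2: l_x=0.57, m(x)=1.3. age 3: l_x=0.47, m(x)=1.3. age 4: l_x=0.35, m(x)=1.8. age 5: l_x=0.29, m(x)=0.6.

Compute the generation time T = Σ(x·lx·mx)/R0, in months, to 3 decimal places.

2.537

lx·mx: 0, 0.803, 0.741, 0.611, 0.63, 0.174 → R0 = 2.959
x·lx·mx: 0, 0.803, 1.482, 1.833, 2.52, 0.87 → Σ = 7.508
T = 7.508 / 2.959 = 2.537344… → 2.537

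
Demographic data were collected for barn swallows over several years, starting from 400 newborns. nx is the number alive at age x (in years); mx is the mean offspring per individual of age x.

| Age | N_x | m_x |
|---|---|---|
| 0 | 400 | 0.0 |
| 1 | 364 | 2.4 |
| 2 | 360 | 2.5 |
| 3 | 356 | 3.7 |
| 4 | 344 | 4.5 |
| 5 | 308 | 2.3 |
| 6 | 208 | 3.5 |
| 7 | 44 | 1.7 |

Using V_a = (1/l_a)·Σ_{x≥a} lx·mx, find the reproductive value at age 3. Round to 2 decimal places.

12.29

lx = nx/n0 = nx/400: 1, 0.91, 0.9, 0.89, 0.86, 0.77, 0.52, 0.11
lx·mx for x ≥ 3: 3.293, 3.87, 1.771, 1.82, 0.187 → sum = 10.941
V_3 = 10.941 / l_3 = 10.941 / 0.89 = 12.293258… → 12.29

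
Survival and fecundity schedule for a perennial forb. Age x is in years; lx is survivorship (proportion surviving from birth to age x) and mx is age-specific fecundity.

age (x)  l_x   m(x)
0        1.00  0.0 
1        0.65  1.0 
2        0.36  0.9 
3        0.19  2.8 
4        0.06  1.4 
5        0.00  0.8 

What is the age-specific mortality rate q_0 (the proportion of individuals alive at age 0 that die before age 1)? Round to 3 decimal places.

0.350

q_0 = (l_0 − l_1) / l_0 = (1 − 0.65) / 1
     = 0.35 / 1 = 0.35 → 0.350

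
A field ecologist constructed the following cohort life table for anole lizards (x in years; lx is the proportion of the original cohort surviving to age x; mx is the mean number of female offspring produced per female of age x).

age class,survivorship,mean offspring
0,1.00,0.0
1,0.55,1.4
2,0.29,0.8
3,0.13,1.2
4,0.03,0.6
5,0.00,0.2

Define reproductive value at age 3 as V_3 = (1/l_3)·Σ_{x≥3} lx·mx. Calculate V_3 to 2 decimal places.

1.34

lx·mx for x ≥ 3: 0.156, 0.018, 0 → sum = 0.174
V_3 = 0.174 / l_3 = 0.174 / 0.13 = 1.338462… → 1.34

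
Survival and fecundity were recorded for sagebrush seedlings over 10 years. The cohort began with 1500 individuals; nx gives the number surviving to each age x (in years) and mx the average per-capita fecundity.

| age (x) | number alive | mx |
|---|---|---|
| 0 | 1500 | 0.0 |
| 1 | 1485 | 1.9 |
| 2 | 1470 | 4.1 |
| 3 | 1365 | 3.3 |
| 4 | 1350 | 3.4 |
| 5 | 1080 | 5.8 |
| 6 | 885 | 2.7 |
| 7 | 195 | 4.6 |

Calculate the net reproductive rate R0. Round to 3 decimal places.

lx = nx/n0 = nx/1500: 1, 0.99, 0.98, 0.91, 0.9, 0.72, 0.59, 0.13
lx·mx by age: 0, 1.881, 4.018, 3.003, 3.06, 4.176, 1.593, 0.598
R0 = Σ lx·mx = 18.329 → 18.329

18.329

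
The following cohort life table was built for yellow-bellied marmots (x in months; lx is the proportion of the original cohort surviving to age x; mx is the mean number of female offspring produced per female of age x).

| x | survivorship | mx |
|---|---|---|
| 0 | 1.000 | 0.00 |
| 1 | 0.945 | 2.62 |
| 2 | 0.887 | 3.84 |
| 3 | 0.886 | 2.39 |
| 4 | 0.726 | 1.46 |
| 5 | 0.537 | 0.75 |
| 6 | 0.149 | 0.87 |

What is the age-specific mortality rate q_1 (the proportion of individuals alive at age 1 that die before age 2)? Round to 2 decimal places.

0.06

q_1 = (l_1 − l_2) / l_1 = (0.945 − 0.887) / 0.945
     = 0.058 / 0.945 = 0.061376… → 0.06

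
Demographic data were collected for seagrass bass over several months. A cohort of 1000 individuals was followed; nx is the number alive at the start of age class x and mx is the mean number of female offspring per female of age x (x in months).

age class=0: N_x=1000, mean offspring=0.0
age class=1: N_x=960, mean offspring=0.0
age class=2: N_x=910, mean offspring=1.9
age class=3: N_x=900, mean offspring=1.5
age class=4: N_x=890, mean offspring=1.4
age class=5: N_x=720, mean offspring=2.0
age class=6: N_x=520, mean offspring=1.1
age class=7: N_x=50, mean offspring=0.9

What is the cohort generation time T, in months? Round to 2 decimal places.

lx = nx/n0 = nx/1000: 1, 0.96, 0.91, 0.9, 0.89, 0.72, 0.52, 0.05
lx·mx: 0, 0, 1.729, 1.35, 1.246, 1.44, 0.572, 0.045 → R0 = 6.382
x·lx·mx: 0, 0, 3.458, 4.05, 4.984, 7.2, 3.432, 0.315 → Σ = 23.439
T = 23.439 / 6.382 = 3.672673… → 3.67

3.67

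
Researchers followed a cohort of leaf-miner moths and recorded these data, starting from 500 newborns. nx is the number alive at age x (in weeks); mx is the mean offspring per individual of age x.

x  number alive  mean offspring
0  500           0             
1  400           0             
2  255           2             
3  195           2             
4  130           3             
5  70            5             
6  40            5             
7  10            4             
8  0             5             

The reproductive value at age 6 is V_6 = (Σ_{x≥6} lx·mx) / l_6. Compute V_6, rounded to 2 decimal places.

6.00

lx = nx/n0 = nx/500: 1, 0.8, 0.51, 0.39, 0.26, 0.14, 0.08, 0.02, 0
lx·mx for x ≥ 6: 0.4, 0.08, 0 → sum = 0.48
V_6 = 0.48 / l_6 = 0.48 / 0.08 = 6 → 6.00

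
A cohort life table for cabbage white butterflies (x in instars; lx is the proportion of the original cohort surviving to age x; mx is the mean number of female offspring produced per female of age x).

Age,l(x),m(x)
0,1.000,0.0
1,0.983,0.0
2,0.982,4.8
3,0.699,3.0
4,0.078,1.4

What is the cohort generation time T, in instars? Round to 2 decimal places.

lx·mx: 0, 0, 4.7136, 2.097, 0.1092 → R0 = 6.9198
x·lx·mx: 0, 0, 9.4272, 6.291, 0.4368 → Σ = 16.155
T = 16.155 / 6.9198 = 2.334605… → 2.33

2.33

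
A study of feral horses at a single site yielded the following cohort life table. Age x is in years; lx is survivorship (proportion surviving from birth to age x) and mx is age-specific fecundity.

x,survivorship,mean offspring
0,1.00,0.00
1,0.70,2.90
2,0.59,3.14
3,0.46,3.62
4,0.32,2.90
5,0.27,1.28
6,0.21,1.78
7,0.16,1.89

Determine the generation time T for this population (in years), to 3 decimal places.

2.738

lx·mx: 0, 2.03, 1.8526, 1.6652, 0.928, 0.3456, 0.3738, 0.3024 → R0 = 7.4976
x·lx·mx: 0, 2.03, 3.7052, 4.9956, 3.712, 1.728, 2.2428, 2.1168 → Σ = 20.5304
T = 20.5304 / 7.4976 = 2.738263… → 2.738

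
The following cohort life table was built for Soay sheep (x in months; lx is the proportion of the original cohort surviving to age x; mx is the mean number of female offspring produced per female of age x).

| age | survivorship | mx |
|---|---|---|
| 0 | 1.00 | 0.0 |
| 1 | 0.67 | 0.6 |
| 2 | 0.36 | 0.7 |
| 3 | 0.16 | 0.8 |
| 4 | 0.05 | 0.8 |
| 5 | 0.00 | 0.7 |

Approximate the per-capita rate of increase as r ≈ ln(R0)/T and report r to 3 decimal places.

R0 = Σ lx·mx = 0 + 0.402 + 0.252 + 0.128 + 0.04 + 0 = 0.822
Σ x·lx·mx = 1.45; T = 1.45/0.822 = 1.76399…
r ≈ ln(R0)/T = ln(0.822)/1.76399… = -0.11112… → -0.111

-0.111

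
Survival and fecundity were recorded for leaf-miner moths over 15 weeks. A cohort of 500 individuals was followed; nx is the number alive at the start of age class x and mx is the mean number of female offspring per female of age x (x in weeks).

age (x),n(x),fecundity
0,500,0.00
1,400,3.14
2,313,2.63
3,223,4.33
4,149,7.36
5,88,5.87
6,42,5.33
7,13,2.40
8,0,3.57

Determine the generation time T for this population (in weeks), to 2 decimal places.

lx = nx/n0 = nx/500: 1, 0.8, 0.626, 0.446, 0.298, 0.176, 0.084, 0.026, 0
lx·mx: 0, 2.512, 1.64638, 1.93118, 2.19328, 1.03312, 0.44772, 0.0624, 0 → R0 = 9.82608
x·lx·mx: 0, 2.512, 3.29276, 5.79354, 8.77312, 5.1656, 2.68632, 0.4368, 0 → Σ = 28.66014
T = 28.66014 / 9.82608 = 2.916742… → 2.92

2.92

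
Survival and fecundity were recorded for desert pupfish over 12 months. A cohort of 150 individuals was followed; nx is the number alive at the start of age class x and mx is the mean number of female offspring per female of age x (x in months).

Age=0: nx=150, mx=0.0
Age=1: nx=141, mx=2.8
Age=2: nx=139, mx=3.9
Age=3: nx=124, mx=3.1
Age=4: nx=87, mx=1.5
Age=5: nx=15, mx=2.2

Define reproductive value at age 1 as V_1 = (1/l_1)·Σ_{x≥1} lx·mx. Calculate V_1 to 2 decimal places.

lx = nx/n0 = nx/150: 1, 0.94, 0.92667…, 0.82667…, 0.58, 0.1
lx·mx for x ≥ 1: 2.632, 3.614…, 2.562667…, 0.87, 0.22 → sum = 9.898667…
V_1 = 9.898667… / l_1 = 9.898667… / 0.94 = 10.530496… → 10.53

10.53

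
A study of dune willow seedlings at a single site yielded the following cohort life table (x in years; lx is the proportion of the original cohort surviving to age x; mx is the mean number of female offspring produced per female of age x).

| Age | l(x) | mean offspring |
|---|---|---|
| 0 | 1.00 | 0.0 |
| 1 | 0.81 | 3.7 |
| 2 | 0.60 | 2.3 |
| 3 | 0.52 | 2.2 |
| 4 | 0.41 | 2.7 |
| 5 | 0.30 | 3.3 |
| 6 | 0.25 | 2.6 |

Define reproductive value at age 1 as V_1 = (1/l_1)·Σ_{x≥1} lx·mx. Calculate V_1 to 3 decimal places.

lx·mx for x ≥ 1: 2.997, 1.38, 1.144, 1.107, 0.99, 0.65 → sum = 8.268
V_1 = 8.268 / l_1 = 8.268 / 0.81 = 10.207407… → 10.207

10.207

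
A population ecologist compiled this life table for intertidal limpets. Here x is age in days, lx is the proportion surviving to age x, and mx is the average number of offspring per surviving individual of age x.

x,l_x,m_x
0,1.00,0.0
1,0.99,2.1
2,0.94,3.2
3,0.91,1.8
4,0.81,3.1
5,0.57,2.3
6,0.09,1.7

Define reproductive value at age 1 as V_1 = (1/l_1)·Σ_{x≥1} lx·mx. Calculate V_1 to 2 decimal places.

10.81

lx·mx for x ≥ 1: 2.079, 3.008, 1.638, 2.511, 1.311, 0.153 → sum = 10.7
V_1 = 10.7 / l_1 = 10.7 / 0.99 = 10.808081… → 10.81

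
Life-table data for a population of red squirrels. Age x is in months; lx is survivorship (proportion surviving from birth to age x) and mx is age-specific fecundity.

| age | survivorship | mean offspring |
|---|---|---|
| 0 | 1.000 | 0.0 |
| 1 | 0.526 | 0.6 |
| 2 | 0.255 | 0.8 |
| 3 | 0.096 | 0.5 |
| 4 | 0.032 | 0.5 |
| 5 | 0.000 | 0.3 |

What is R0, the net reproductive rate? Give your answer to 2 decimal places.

0.58

lx·mx by age: 0, 0.3156, 0.204, 0.048, 0.016, 0
R0 = Σ lx·mx = 0.5836 → 0.58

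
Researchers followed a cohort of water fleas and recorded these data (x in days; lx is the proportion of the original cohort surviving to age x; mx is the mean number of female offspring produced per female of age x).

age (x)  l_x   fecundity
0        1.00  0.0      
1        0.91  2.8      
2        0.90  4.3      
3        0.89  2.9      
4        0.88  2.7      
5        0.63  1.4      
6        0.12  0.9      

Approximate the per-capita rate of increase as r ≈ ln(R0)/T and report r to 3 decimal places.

R0 = Σ lx·mx = 0 + 2.548 + 3.87 + 2.581 + 2.376 + 0.882 + 0.108 = 12.365
Σ x·lx·mx = 32.593; T = 32.593/12.365 = 2.63591…
r ≈ ln(R0)/T = ln(12.365)/2.63591… = 0.95408… → 0.954

0.954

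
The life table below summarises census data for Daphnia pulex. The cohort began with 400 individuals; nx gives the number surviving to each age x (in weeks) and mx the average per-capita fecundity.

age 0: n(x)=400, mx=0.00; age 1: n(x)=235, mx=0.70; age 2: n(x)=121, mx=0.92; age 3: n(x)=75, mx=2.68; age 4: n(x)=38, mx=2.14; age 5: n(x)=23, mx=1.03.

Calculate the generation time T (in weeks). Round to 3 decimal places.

lx = nx/n0 = nx/400: 1, 0.5875, 0.3025, 0.1875, 0.095, 0.0575
lx·mx: 0, 0.41125, 0.2783, 0.5025, 0.2033, 0.059225 → R0 = 1.454575
x·lx·mx: 0, 0.41125, 0.5566, 1.5075, 0.8132, 0.296125 → Σ = 3.584675
T = 3.584675 / 1.454575 = 2.464414… → 2.464

2.464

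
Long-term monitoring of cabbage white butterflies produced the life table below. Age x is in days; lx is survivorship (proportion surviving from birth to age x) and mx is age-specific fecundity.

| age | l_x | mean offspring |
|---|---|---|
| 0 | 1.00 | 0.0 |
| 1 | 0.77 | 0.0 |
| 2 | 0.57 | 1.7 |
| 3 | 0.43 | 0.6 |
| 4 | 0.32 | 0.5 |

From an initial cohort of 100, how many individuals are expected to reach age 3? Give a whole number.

Expected survivors = N0 · l_3 = 100 × 0.43 = 43 → 43

43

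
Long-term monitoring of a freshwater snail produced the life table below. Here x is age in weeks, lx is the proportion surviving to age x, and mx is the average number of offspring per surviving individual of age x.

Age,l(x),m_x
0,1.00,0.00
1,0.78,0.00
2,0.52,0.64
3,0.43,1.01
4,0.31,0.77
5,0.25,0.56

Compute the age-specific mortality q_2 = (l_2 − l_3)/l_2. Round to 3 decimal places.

q_2 = (l_2 − l_3) / l_2 = (0.52 − 0.43) / 0.52
     = 0.09 / 0.52 = 0.173077… → 0.173

0.173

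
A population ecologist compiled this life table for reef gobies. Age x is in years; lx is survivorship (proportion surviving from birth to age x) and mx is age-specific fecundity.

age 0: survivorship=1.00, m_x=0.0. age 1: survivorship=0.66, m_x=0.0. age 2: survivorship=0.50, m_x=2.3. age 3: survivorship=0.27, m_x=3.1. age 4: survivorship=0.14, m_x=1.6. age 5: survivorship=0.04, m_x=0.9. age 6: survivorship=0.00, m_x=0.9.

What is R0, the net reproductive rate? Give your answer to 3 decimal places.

lx·mx by age: 0, 0, 1.15, 0.837, 0.224, 0.036, 0
R0 = Σ lx·mx = 2.247 → 2.247

2.247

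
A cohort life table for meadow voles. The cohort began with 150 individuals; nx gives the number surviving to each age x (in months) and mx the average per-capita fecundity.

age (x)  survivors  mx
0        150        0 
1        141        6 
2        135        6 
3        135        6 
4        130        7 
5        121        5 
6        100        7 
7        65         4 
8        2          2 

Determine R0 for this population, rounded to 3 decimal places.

lx = nx/n0 = nx/150: 1, 0.94, 0.9, 0.9, 0.86667…, 0.80667…, 0.66667…, 0.43333…, 0.01333…
lx·mx by age: 0, 5.64, 5.4, 5.4, 6.066667…, 4.033333…, 4.666667…, 1.733333…, 0.026667…
R0 = Σ lx·mx = 32.966667… → 32.967

32.967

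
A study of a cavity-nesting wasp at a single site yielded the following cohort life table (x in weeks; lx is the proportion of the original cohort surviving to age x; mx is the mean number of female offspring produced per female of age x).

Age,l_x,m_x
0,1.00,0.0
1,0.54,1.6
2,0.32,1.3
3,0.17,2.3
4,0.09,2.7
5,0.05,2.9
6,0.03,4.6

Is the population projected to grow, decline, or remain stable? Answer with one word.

R0 = Σ lx·mx = 0 + 0.864 + 0.416 + 0.391 + 0.243 + 0.145 + 0.138 = 2.197
R0 > 1, so the population is growing.

growing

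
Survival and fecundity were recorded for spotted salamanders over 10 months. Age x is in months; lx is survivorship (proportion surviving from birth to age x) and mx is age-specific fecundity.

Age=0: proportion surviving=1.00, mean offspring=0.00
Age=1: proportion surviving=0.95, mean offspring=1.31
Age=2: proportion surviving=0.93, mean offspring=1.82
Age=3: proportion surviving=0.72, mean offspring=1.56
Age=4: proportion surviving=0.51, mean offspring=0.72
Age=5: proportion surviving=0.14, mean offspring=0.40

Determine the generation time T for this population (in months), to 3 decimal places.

2.174

lx·mx: 0, 1.2445, 1.6926, 1.1232, 0.3672, 0.056 → R0 = 4.4835
x·lx·mx: 0, 1.2445, 3.3852, 3.3696, 1.4688, 0.28 → Σ = 9.7481
T = 9.7481 / 4.4835 = 2.174217… → 2.174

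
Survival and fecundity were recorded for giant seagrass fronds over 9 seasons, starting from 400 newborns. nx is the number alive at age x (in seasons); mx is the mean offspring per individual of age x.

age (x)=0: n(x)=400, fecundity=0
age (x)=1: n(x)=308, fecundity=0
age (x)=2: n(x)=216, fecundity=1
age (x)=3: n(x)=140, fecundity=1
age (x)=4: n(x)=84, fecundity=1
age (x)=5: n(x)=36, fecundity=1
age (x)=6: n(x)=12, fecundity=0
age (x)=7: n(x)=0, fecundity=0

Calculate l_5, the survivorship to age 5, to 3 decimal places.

l_5 = n_5/n_0 = 36/400 = 0.09 → 0.090

0.090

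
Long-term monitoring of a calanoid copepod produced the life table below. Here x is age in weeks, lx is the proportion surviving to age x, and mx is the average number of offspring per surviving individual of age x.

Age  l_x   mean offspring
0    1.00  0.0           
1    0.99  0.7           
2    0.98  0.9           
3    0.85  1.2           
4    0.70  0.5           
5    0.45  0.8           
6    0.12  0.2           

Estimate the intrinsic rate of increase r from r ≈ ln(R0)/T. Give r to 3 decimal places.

0.452

R0 = Σ lx·mx = 0 + 0.693 + 0.882 + 1.02 + 0.35 + 0.36 + 0.024 = 3.329
Σ x·lx·mx = 8.861; T = 8.861/3.329 = 2.66176…
r ≈ ln(R0)/T = ln(3.329)/2.66176… = 0.45183… → 0.452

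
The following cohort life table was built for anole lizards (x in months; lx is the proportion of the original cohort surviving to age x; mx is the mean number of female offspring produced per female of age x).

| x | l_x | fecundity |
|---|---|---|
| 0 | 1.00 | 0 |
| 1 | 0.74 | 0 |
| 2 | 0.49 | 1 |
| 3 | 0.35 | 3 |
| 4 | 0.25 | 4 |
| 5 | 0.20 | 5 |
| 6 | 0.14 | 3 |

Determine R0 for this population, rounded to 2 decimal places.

3.96

lx·mx by age: 0, 0, 0.49, 1.05, 1, 1, 0.42
R0 = Σ lx·mx = 3.96 → 3.96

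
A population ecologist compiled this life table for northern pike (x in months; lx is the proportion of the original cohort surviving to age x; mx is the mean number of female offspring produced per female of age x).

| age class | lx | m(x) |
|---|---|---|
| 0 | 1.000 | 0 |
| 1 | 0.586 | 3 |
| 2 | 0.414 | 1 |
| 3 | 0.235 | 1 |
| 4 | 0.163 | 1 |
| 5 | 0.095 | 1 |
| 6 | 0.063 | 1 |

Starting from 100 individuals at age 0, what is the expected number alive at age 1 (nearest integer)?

Expected survivors = N0 · l_1 = 100 × 0.586 = 58.6 → 59

59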